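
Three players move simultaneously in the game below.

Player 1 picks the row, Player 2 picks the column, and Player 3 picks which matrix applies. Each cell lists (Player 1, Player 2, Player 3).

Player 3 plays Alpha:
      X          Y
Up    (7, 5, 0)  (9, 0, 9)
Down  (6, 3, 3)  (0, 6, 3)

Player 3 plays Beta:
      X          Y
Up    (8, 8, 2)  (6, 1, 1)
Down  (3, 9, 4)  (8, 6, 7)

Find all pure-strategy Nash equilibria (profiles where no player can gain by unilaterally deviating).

(Up, X, Alpha): Player 3 can switch to Beta (0 → 2). Not NE.
(Up, X, Beta): Player 1 gets 8, best alternative 3; Player 2 gets 8, best alternative 1; Player 3 gets 2, best alternative 0. No profitable deviation — NE.
(Up, Y, Alpha): Player 2 can switch to X (0 → 5). Not NE.
(Up, Y, Beta): Player 1 can switch to Down (6 → 8). Not NE.
(Down, X, Alpha): Player 1 can switch to Up (6 → 7). Not NE.
(Down, X, Beta): Player 1 can switch to Up (3 → 8). Not NE.
(Down, Y, Alpha): Player 1 can switch to Up (0 → 9). Not NE.
(Down, Y, Beta): Player 2 can switch to X (6 → 9). Not NE.

Pure NE: (Up, X, Beta)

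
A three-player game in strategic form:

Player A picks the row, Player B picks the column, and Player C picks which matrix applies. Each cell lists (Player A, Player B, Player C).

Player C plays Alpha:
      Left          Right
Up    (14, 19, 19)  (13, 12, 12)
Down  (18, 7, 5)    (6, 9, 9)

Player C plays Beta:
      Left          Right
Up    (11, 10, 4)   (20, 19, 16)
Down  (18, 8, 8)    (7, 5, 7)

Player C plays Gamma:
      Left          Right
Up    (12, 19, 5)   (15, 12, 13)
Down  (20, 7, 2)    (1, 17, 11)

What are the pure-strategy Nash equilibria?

Mark each player's best response to every combination of opponents' strategies; a profile where every player is best-responding is a pure Nash equilibrium.
Player A against (Left, Alpha): payoffs 14, 18 → best response Down.
Player A against (Left, Beta): payoffs 11, 18 → best response Down.
Player A against (Left, Gamma): payoffs 12, 20 → best response Down.
Player A against (Right, Alpha): payoffs 13, 6 → best response Up.
Player A against (Right, Beta): payoffs 20, 7 → best response Up.
Player A against (Right, Gamma): payoffs 15, 1 → best response Up.
Player B against (Up, Alpha): payoffs 19, 12 → best response Left.
Player B against (Up, Beta): payoffs 10, 19 → best response Right.
Player B against (Up, Gamma): payoffs 19, 12 → best response Left.
Player B against (Down, Alpha): payoffs 7, 9 → best response Right.
Player B against (Down, Beta): payoffs 8, 5 → best response Left.
Player B against (Down, Gamma): payoffs 7, 17 → best response Right.
Player C against (Up, Left): payoffs 19, 4, 5 → best response Alpha.
Player C against (Up, Right): payoffs 12, 16, 13 → best response Beta.
Player C against (Down, Left): payoffs 5, 8, 2 → best response Beta.
Player C against (Down, Right): payoffs 9, 7, 11 → best response Gamma.
Mutual best responses: (Up, Right, Beta); (Down, Left, Beta).

Pure-strategy Nash equilibria: (Up, Right, Beta), (Down, Left, Beta)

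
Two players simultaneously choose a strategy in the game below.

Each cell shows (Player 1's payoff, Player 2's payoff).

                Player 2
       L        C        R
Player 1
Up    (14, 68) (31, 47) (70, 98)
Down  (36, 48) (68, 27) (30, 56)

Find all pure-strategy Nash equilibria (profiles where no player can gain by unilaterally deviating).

Pure NE: (Up, R)

Player 1 against L: payoffs 14, 36 → best response Down.
Player 1 against C: payoffs 31, 68 → best response Down.
Player 1 against R: payoffs 70, 30 → best response Up.
Player 2 against Up: payoffs 68, 47, 98 → best response R.
Player 2 against Down: payoffs 48, 27, 56 → best response R.
Mutual best responses: (Up, R).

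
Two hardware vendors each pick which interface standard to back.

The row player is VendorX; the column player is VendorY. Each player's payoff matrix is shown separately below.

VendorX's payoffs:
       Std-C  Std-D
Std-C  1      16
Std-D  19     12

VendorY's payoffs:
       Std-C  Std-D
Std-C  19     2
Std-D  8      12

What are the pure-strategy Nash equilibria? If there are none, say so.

No pure-strategy Nash equilibrium.

For each player, find the best response to each opponent profile; mutual best responses are the pure NE.
VendorX against Std-C: payoffs 1, 19 → best response Std-D.
VendorX against Std-D: payoffs 16, 12 → best response Std-C.
VendorY against Std-C: payoffs 19, 2 → best response Std-C.
VendorY against Std-D: payoffs 8, 12 → best response Std-D.
No profile is a mutual best response for all players.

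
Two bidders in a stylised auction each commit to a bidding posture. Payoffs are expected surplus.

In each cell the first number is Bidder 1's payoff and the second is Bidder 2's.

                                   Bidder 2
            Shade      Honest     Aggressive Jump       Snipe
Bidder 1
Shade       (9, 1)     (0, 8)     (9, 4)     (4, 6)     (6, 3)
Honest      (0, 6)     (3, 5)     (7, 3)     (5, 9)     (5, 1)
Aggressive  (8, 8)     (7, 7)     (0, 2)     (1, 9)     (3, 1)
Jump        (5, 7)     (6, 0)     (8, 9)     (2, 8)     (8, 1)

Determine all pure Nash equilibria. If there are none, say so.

(Shade, Shade): Bidder 2 can switch to Honest (1 → 8). Not NE.
(Shade, Honest): Bidder 1 can switch to Honest (0 → 3). Not NE.
(Shade, Aggressive): Bidder 2 can switch to Honest (4 → 8). Not NE.
(Shade, Jump): Bidder 1 can switch to Honest (4 → 5). Not NE.
(Shade, Snipe): Bidder 1 can switch to Jump (6 → 8). Not NE.
(Honest, Shade): Bidder 1 can switch to Shade (0 → 9). Not NE.
(Honest, Honest): Bidder 1 can switch to Aggressive (3 → 7). Not NE.
(Honest, Aggressive): Bidder 1 can switch to Shade (7 → 9). Not NE.
(Honest, Jump): Bidder 1 gets 5, best alternative 4; Bidder 2 gets 9, best alternative 6. No profitable deviation — NE.
(Honest, Snipe): Bidder 1 can switch to Shade (5 → 6). Not NE.
(Aggressive, Shade): Bidder 1 can switch to Shade (8 → 9). Not NE.
(Aggressive, Honest): Bidder 2 can switch to Shade (7 → 8). Not NE.
(Aggressive, Aggressive): Bidder 1 can switch to Shade (0 → 9). Not NE.
(The remaining 7 profiles each have a profitable deviation by the same check.)

Pure NE: (Honest, Jump)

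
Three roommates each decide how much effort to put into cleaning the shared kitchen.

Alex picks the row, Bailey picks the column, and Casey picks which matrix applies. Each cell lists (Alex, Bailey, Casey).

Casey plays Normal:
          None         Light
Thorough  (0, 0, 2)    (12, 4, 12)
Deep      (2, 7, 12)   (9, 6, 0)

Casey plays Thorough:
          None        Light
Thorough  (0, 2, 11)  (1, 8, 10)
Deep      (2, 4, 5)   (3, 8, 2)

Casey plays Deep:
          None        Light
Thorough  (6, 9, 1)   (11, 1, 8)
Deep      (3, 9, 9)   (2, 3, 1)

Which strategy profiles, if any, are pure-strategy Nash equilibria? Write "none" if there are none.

Alex against (None, Normal): payoffs 0, 2 → best response Deep.
Alex against (None, Thorough): payoffs 0, 2 → best response Deep.
Alex against (None, Deep): payoffs 6, 3 → best response Thorough.
Alex against (Light, Normal): payoffs 12, 9 → best response Thorough.
Alex against (Light, Thorough): payoffs 1, 3 → best response Deep.
Alex against (Light, Deep): payoffs 11, 2 → best response Thorough.
Bailey against (Thorough, Normal): payoffs 0, 4 → best response Light.
Bailey against (Thorough, Thorough): payoffs 2, 8 → best response Light.
Bailey against (Thorough, Deep): payoffs 9, 1 → best response None.
Bailey against (Deep, Normal): payoffs 7, 6 → best response None.
Bailey against (Deep, Thorough): payoffs 4, 8 → best response Light.
Bailey against (Deep, Deep): payoffs 9, 3 → best response None.
Casey against (Thorough, None): payoffs 2, 11, 1 → best response Thorough.
Casey against (Thorough, Light): payoffs 12, 10, 8 → best response Normal.
Casey against (Deep, None): payoffs 12, 5, 9 → best response Normal.
Casey against (Deep, Light): payoffs 0, 2, 1 → best response Thorough.
Mutual best responses: (Thorough, Light, Normal); (Deep, None, Normal); (Deep, Light, Thorough).

Pure-strategy Nash equilibria: (Thorough, Light, Normal), (Deep, None, Normal), (Deep, Light, Thorough)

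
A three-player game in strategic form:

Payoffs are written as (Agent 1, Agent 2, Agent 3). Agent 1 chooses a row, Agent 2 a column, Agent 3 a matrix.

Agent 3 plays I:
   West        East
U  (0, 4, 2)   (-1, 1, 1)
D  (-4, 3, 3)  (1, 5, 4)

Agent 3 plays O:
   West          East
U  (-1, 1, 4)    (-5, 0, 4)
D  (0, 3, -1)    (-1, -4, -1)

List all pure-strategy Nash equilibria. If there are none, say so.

For each strategy profile, look for a profitable unilateral deviation.
(U, West, I): Agent 3 can switch to O (2 → 4). Not NE.
(U, West, O): Agent 1 can switch to D (-1 → 0). Not NE.
(U, East, I): Agent 1 can switch to D (-1 → 1). Not NE.
(U, East, O): Agent 1 can switch to D (-5 → -1). Not NE.
(D, West, I): Agent 1 can switch to U (-4 → 0). Not NE.
(D, West, O): Agent 3 can switch to I (-1 → 3). Not NE.
(D, East, I): Agent 1 gets 1, best alternative -1; Agent 2 gets 5, best alternative 3; Agent 3 gets 4, best alternative -1. No profitable deviation — NE.
(D, East, O): Agent 2 can switch to West (-4 → 3). Not NE.

(D, East, I)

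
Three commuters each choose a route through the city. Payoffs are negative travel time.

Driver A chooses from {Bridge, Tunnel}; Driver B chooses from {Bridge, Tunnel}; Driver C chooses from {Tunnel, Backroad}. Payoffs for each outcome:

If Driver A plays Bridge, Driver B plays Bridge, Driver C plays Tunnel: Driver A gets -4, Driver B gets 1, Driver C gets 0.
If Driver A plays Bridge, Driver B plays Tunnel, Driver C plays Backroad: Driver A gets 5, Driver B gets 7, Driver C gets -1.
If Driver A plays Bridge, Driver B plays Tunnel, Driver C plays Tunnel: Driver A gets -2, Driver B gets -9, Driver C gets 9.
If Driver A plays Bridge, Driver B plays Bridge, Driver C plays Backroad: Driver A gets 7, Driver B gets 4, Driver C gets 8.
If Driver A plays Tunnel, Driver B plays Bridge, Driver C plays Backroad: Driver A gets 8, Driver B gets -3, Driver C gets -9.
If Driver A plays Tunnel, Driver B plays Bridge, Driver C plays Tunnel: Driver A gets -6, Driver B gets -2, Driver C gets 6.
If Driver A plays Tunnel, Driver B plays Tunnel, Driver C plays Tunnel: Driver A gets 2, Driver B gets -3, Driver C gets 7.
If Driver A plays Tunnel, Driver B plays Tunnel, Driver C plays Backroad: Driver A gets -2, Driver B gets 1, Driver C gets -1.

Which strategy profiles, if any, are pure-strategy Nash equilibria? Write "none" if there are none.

There is no pure-strategy Nash equilibrium.

(Bridge, Bridge, Tunnel): Driver C can switch to Backroad (0 → 8). Not NE.
(Bridge, Bridge, Backroad): Driver A can switch to Tunnel (7 → 8). Not NE.
(Bridge, Tunnel, Tunnel): Driver A can switch to Tunnel (-2 → 2). Not NE.
(Bridge, Tunnel, Backroad): Driver C can switch to Tunnel (-1 → 9). Not NE.
(Tunnel, Bridge, Tunnel): Driver A can switch to Bridge (-6 → -4). Not NE.
(Tunnel, Bridge, Backroad): Driver B can switch to Tunnel (-3 → 1). Not NE.
(Tunnel, Tunnel, Tunnel): Driver B can switch to Bridge (-3 → -2). Not NE.
(Tunnel, Tunnel, Backroad): Driver A can switch to Bridge (-2 → 5). Not NE.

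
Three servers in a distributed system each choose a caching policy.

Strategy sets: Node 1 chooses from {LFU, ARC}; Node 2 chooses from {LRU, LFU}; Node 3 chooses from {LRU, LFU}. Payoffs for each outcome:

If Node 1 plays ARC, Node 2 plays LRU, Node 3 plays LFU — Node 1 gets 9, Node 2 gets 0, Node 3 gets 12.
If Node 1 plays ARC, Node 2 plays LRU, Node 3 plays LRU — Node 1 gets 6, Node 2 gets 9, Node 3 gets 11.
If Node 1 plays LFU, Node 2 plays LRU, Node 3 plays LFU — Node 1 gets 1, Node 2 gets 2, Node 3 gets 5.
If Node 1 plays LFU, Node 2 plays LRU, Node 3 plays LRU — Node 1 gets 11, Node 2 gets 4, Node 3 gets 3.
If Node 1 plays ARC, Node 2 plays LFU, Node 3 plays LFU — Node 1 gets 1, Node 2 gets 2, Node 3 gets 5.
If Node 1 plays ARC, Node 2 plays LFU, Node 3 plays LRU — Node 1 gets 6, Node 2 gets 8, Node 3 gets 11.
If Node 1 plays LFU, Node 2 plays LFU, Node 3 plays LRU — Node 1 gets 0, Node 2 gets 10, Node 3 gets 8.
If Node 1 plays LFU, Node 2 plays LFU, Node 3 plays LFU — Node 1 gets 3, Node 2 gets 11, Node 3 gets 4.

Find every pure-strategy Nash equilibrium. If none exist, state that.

This game has no pure Nash equilibrium.

Node 1 against (LRU, LRU): payoffs 11, 6 → best response LFU.
Node 1 against (LRU, LFU): payoffs 1, 9 → best response ARC.
Node 1 against (LFU, LRU): payoffs 0, 6 → best response ARC.
Node 1 against (LFU, LFU): payoffs 3, 1 → best response LFU.
Node 2 against (LFU, LRU): payoffs 4, 10 → best response LFU.
Node 2 against (LFU, LFU): payoffs 2, 11 → best response LFU.
Node 2 against (ARC, LRU): payoffs 9, 8 → best response LRU.
Node 2 against (ARC, LFU): payoffs 0, 2 → best response LFU.
Node 3 against (LFU, LRU): payoffs 3, 5 → best response LFU.
Node 3 against (LFU, LFU): payoffs 8, 4 → best response LRU.
Node 3 against (ARC, LRU): payoffs 11, 12 → best response LFU.
Node 3 against (ARC, LFU): payoffs 11, 5 → best response LRU.
No profile is a mutual best response for all players.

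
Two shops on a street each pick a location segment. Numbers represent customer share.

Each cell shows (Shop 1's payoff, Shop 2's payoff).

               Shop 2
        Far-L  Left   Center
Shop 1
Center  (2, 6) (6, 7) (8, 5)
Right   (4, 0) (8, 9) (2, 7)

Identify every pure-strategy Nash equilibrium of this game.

Pure NE: (Right, Left)

(Center, Far-L): Shop 1 can switch to Right (2 → 4). Not NE.
(Center, Left): Shop 1 can switch to Right (6 → 8). Not NE.
(Center, Center): Shop 2 can switch to Far-L (5 → 6). Not NE.
(Right, Far-L): Shop 2 can switch to Left (0 → 9). Not NE.
(Right, Left): Shop 1 gets 8, best alternative 6; Shop 2 gets 9, best alternative 7. No profitable deviation — NE.
(Right, Center): Shop 1 can switch to Center (2 → 8). Not NE.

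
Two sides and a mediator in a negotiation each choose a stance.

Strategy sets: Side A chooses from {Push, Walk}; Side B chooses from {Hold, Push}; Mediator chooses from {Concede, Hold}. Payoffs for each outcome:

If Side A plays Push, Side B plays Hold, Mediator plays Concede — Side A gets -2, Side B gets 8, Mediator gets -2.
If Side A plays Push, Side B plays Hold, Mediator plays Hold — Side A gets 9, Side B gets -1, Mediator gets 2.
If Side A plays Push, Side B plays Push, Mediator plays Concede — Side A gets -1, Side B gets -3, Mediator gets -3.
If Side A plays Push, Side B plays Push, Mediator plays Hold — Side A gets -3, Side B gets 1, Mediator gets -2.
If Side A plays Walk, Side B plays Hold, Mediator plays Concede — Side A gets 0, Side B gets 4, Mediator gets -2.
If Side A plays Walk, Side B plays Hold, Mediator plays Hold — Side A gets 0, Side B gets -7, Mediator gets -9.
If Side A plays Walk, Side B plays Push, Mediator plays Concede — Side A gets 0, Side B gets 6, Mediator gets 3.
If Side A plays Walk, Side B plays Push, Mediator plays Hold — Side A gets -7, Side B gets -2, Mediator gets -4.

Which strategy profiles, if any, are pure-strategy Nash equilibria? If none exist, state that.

Pure-strategy Nash equilibria: (Push, Push, Hold) and (Walk, Push, Concede)

(Push, Hold, Concede): Side A can switch to Walk (-2 → 0). Not NE.
(Push, Hold, Hold): Side B can switch to Push (-1 → 1). Not NE.
(Push, Push, Concede): Side A can switch to Walk (-1 → 0). Not NE.
(Push, Push, Hold): Side A gets -3, best alternative -7; Side B gets 1, best alternative -1; Mediator gets -2, best alternative -3. No profitable deviation — NE.
(Walk, Hold, Concede): Side B can switch to Push (4 → 6). Not NE.
(Walk, Hold, Hold): Side A can switch to Push (0 → 9). Not NE.
(Walk, Push, Concede): Side A gets 0, best alternative -1; Side B gets 6, best alternative 4; Mediator gets 3, best alternative -4. No profitable deviation — NE.
(Walk, Push, Hold): Side A can switch to Push (-7 → -3). Not NE.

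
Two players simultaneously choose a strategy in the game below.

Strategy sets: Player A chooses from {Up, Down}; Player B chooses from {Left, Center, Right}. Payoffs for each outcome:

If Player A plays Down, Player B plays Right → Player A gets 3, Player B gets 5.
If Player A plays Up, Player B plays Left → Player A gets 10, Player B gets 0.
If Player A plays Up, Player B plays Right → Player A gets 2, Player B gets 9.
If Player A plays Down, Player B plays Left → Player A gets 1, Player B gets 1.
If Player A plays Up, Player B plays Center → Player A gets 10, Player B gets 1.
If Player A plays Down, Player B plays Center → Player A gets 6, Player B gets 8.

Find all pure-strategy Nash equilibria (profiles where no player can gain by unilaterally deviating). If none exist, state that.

This game has no pure Nash equilibrium.

Player A against Left: payoffs 10, 1 → best response Up.
Player A against Center: payoffs 10, 6 → best response Up.
Player A against Right: payoffs 2, 3 → best response Down.
Player B against Up: payoffs 0, 1, 9 → best response Right.
Player B against Down: payoffs 1, 8, 5 → best response Center.
No profile is a mutual best response for all players.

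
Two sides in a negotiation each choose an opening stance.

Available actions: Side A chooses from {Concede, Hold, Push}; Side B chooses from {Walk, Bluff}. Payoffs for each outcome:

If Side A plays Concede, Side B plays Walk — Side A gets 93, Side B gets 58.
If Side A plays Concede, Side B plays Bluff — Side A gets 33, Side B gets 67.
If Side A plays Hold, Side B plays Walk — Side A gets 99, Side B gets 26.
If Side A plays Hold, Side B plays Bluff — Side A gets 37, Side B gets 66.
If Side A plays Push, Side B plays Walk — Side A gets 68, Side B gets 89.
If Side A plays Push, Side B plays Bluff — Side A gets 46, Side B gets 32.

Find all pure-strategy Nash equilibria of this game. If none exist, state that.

This game has no pure Nash equilibrium.

Side A against Walk: payoffs 93, 99, 68 → best response Hold.
Side A against Bluff: payoffs 33, 37, 46 → best response Push.
Side B against Concede: payoffs 58, 67 → best response Bluff.
Side B against Hold: payoffs 26, 66 → best response Bluff.
Side B against Push: payoffs 89, 32 → best response Walk.
No profile is a mutual best response for all players.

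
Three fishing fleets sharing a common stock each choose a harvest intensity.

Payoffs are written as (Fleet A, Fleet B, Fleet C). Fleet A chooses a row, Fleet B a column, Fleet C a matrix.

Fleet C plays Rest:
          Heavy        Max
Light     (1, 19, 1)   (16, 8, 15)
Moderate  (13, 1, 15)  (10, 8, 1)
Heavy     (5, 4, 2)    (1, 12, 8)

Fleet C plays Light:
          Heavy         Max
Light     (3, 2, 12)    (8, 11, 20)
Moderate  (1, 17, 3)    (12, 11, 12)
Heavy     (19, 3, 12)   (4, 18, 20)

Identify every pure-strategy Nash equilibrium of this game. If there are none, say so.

This game has no pure Nash equilibrium.

Fleet A against (Heavy, Rest): payoffs 1, 13, 5 → best response Moderate.
Fleet A against (Heavy, Light): payoffs 3, 1, 19 → best response Heavy.
Fleet A against (Max, Rest): payoffs 16, 10, 1 → best response Light.
Fleet A against (Max, Light): payoffs 8, 12, 4 → best response Moderate.
Fleet B against (Light, Rest): payoffs 19, 8 → best response Heavy.
Fleet B against (Light, Light): payoffs 2, 11 → best response Max.
Fleet B against (Moderate, Rest): payoffs 1, 8 → best response Max.
Fleet B against (Moderate, Light): payoffs 17, 11 → best response Heavy.
Fleet B against (Heavy, Rest): payoffs 4, 12 → best response Max.
Fleet B against (Heavy, Light): payoffs 3, 18 → best response Max.
Fleet C against (Light, Heavy): payoffs 1, 12 → best response Light.
Fleet C against (Light, Max): payoffs 15, 20 → best response Light.
Fleet C against (Moderate, Heavy): payoffs 15, 3 → best response Rest.
Fleet C against (Moderate, Max): payoffs 1, 12 → best response Light.
Fleet C against (Heavy, Heavy): payoffs 2, 12 → best response Light.
Fleet C against (Heavy, Max): payoffs 8, 20 → best response Light.
No profile is a mutual best response for all players.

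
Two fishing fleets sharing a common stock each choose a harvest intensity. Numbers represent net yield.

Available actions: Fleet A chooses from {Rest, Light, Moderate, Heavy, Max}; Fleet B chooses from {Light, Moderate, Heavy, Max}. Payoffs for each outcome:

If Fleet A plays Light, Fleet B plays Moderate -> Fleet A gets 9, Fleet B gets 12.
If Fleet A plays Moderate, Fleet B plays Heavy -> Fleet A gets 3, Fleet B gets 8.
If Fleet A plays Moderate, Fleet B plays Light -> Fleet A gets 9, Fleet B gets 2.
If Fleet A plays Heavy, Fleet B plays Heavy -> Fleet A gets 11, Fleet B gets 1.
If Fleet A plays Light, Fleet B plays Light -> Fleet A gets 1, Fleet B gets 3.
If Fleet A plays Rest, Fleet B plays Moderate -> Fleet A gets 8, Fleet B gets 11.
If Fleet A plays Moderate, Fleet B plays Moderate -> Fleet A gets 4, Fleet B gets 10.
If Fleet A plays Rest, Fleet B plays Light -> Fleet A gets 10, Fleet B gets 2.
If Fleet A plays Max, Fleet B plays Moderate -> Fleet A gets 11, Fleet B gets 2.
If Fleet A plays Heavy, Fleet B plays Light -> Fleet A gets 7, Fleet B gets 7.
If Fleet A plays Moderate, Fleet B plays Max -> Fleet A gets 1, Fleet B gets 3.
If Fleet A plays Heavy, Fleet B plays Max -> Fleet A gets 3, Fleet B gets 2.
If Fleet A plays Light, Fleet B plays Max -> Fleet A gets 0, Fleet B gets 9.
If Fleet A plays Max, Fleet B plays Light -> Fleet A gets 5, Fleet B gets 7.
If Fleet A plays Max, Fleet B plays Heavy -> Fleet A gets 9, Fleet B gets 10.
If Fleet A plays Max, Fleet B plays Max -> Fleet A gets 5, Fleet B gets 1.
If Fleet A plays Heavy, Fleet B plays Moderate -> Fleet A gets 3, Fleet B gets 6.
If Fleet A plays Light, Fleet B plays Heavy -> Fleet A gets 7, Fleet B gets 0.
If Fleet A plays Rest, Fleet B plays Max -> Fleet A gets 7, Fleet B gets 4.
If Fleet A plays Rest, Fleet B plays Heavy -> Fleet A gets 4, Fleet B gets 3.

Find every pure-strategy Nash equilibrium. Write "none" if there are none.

none

(Rest, Light): Fleet B can switch to Moderate (2 → 11). Not NE.
(Rest, Moderate): Fleet A can switch to Light (8 → 9). Not NE.
(Rest, Heavy): Fleet A can switch to Light (4 → 7). Not NE.
(Rest, Max): Fleet B can switch to Moderate (4 → 11). Not NE.
(Light, Light): Fleet A can switch to Rest (1 → 10). Not NE.
(Light, Moderate): Fleet A can switch to Max (9 → 11). Not NE.
(Light, Heavy): Fleet A can switch to Heavy (7 → 11). Not NE.
(Light, Max): Fleet A can switch to Rest (0 → 7). Not NE.
(The remaining 12 profiles each have a profitable deviation by the same check.)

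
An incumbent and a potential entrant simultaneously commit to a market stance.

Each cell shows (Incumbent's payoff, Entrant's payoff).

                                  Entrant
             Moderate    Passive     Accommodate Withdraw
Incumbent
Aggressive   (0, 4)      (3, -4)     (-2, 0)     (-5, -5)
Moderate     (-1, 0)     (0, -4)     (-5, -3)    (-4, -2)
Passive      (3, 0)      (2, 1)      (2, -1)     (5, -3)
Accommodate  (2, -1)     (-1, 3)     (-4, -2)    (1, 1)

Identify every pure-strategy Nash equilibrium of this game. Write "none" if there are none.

There is no pure-strategy Nash equilibrium.

For each player, find the best response to each opponent profile; mutual best responses are the pure NE.
Incumbent against Moderate: payoffs 0, -1, 3, 2 → best response Passive.
Incumbent against Passive: payoffs 3, 0, 2, -1 → best response Aggressive.
Incumbent against Accommodate: payoffs -2, -5, 2, -4 → best response Passive.
Incumbent against Withdraw: payoffs -5, -4, 5, 1 → best response Passive.
Entrant against Aggressive: payoffs 4, -4, 0, -5 → best response Moderate.
Entrant against Moderate: payoffs 0, -4, -3, -2 → best response Moderate.
Entrant against Passive: payoffs 0, 1, -1, -3 → best response Passive.
Entrant against Accommodate: payoffs -1, 3, -2, 1 → best response Passive.
No profile is a mutual best response for all players.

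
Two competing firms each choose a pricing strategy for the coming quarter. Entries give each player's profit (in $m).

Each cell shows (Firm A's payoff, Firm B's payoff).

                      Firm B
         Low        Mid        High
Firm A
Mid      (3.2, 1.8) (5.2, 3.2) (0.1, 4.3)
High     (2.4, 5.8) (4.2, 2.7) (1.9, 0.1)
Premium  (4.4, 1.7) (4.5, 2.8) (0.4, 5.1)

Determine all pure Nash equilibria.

There is no pure-strategy Nash equilibrium.

Check each profile: it is a Nash equilibrium iff no player can strictly gain by switching unilaterally.
(Mid, Low): Firm A can switch to Premium (3.2 → 4.4). Not NE.
(Mid, Mid): Firm B can switch to High (3.2 → 4.3). Not NE.
(Mid, High): Firm A can switch to High (0.1 → 1.9). Not NE.
(High, Low): Firm A can switch to Mid (2.4 → 3.2). Not NE.
(High, Mid): Firm A can switch to Mid (4.2 → 5.2). Not NE.
(High, High): Firm B can switch to Low (0.1 → 5.8). Not NE.
(Premium, Low): Firm B can switch to Mid (1.7 → 2.8). Not NE.
(Premium, Mid): Firm A can switch to Mid (4.5 → 5.2). Not NE.
(The remaining 1 profile has a profitable deviation by the same check.)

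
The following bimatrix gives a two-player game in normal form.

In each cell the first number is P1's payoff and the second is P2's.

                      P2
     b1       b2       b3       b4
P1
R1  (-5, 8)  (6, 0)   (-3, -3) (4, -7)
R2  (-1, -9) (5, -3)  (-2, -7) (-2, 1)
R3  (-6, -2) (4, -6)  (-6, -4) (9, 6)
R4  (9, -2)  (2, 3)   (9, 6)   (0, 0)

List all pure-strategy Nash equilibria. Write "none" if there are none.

Mark each player's best response to every combination of opponents' strategies; a profile where every player is best-responding is a pure Nash equilibrium.
P1 against b1: payoffs -5, -1, -6, 9 → best response R4.
P1 against b2: payoffs 6, 5, 4, 2 → best response R1.
P1 against b3: payoffs -3, -2, -6, 9 → best response R4.
P1 against b4: payoffs 4, -2, 9, 0 → best response R3.
P2 against R1: payoffs 8, 0, -3, -7 → best response b1.
P2 against R2: payoffs -9, -3, -7, 1 → best response b4.
P2 against R3: payoffs -2, -6, -4, 6 → best response b4.
P2 against R4: payoffs -2, 3, 6, 0 → best response b3.
Mutual best responses: (R3, b4); (R4, b3).

(R3, b4) and (R4, b3)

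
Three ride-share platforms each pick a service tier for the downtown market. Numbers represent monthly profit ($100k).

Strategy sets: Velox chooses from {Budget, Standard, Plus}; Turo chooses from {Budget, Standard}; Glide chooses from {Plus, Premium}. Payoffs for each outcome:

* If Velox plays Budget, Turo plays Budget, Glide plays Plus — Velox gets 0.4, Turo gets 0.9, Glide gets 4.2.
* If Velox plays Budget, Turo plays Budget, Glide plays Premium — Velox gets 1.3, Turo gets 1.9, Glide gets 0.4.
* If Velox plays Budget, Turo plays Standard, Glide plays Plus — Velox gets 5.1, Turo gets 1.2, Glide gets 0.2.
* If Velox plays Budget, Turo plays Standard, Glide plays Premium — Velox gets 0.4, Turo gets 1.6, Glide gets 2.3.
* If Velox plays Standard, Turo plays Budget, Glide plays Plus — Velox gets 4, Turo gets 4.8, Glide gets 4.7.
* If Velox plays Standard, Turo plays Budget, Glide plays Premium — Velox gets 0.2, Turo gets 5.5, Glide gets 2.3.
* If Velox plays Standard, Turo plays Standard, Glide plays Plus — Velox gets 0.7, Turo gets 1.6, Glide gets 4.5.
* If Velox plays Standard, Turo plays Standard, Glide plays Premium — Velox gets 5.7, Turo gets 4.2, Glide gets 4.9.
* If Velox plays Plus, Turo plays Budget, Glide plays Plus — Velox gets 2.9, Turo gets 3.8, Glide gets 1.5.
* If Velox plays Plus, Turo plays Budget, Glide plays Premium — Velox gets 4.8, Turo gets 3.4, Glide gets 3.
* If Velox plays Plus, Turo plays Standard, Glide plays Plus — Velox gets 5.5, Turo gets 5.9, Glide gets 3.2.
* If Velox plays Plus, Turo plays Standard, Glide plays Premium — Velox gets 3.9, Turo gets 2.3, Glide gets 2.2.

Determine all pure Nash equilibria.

Velox against (Budget, Plus): payoffs 0.4, 4, 2.9 → best response Standard.
Velox against (Budget, Premium): payoffs 1.3, 0.2, 4.8 → best response Plus.
Velox against (Standard, Plus): payoffs 5.1, 0.7, 5.5 → best response Plus.
Velox against (Standard, Premium): payoffs 0.4, 5.7, 3.9 → best response Standard.
Turo against (Budget, Plus): payoffs 0.9, 1.2 → best response Standard.
Turo against (Budget, Premium): payoffs 1.9, 1.6 → best response Budget.
Turo against (Standard, Plus): payoffs 4.8, 1.6 → best response Budget.
Turo against (Standard, Premium): payoffs 5.5, 4.2 → best response Budget.
Turo against (Plus, Plus): payoffs 3.8, 5.9 → best response Standard.
Turo against (Plus, Premium): payoffs 3.4, 2.3 → best response Budget.
Glide against (Budget, Budget): payoffs 4.2, 0.4 → best response Plus.
Glide against (Budget, Standard): payoffs 0.2, 2.3 → best response Premium.
Glide against (Standard, Budget): payoffs 4.7, 2.3 → best response Plus.
Glide against (Standard, Standard): payoffs 4.5, 4.9 → best response Premium.
Glide against (Plus, Budget): payoffs 1.5, 3 → best response Premium.
Glide against (Plus, Standard): payoffs 3.2, 2.2 → best response Plus.
Mutual best responses: (Standard, Budget, Plus); (Plus, Budget, Premium); (Plus, Standard, Plus).

(Standard, Budget, Plus) and (Plus, Budget, Premium) and (Plus, Standard, Plus)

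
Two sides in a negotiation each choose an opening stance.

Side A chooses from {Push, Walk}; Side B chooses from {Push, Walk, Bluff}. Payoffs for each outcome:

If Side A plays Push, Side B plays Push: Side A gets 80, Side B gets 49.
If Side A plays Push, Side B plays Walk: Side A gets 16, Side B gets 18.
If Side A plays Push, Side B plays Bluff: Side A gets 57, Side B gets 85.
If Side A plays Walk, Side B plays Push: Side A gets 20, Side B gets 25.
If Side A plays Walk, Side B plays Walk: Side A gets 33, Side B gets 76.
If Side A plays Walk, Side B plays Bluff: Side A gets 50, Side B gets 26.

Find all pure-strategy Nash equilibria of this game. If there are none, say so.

Pure-strategy Nash equilibria: (Push, Bluff); (Walk, Walk)

(Push, Push): Side B can switch to Bluff (49 → 85). Not NE.
(Push, Walk): Side A can switch to Walk (16 → 33). Not NE.
(Push, Bluff): Side A gets 57, best alternative 50; Side B gets 85, best alternative 49. No profitable deviation — NE.
(Walk, Push): Side A can switch to Push (20 → 80). Not NE.
(Walk, Walk): Side A gets 33, best alternative 16; Side B gets 76, best alternative 26. No profitable deviation — NE.
(Walk, Bluff): Side A can switch to Push (50 → 57). Not NE.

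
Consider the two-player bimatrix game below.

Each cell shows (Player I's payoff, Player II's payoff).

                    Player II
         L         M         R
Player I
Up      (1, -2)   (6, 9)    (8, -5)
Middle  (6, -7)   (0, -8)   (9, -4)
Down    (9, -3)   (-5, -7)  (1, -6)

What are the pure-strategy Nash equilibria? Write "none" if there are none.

Pure-strategy Nash equilibria: (Up, M); (Middle, R); (Down, L)

Check each profile: it is a Nash equilibrium iff no player can strictly gain by switching unilaterally.
(Up, L): Player I can switch to Middle (1 → 6). Not NE.
(Up, M): Player I gets 6, best alternative 0; Player II gets 9, best alternative -2. No profitable deviation — NE.
(Up, R): Player I can switch to Middle (8 → 9). Not NE.
(Middle, L): Player I can switch to Down (6 → 9). Not NE.
(Middle, M): Player I can switch to Up (0 → 6). Not NE.
(Middle, R): Player I gets 9, best alternative 8; Player II gets -4, best alternative -7. No profitable deviation — NE.
(Down, L): Player I gets 9, best alternative 6; Player II gets -3, best alternative -6. No profitable deviation — NE.
(Down, M): Player I can switch to Up (-5 → 6). Not NE.
(Down, R): Player I can switch to Up (1 → 8). Not NE.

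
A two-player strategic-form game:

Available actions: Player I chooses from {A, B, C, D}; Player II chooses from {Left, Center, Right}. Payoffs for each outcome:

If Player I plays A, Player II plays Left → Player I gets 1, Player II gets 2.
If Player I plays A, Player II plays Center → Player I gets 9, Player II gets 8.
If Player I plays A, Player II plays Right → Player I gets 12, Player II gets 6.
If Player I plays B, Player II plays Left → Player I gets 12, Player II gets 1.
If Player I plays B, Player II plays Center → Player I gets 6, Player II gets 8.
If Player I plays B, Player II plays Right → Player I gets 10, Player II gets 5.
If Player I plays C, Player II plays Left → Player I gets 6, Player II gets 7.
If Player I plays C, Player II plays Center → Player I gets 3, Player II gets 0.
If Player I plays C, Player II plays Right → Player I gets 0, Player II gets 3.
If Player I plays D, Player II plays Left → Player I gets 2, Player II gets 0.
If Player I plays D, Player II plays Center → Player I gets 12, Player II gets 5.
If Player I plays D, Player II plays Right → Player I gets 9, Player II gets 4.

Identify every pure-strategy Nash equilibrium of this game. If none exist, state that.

Check each profile: it is a Nash equilibrium iff no player can strictly gain by switching unilaterally.
(A, Left): Player I can switch to B (1 → 12). Not NE.
(A, Center): Player I can switch to D (9 → 12). Not NE.
(A, Right): Player II can switch to Center (6 → 8). Not NE.
(B, Left): Player II can switch to Center (1 → 8). Not NE.
(B, Center): Player I can switch to A (6 → 9). Not NE.
(B, Right): Player I can switch to A (10 → 12). Not NE.
(C, Left): Player I can switch to B (6 → 12). Not NE.
(C, Center): Player I can switch to A (3 → 9). Not NE.
(C, Right): Player I can switch to A (0 → 12). Not NE.
(D, Left): Player I can switch to B (2 → 12). Not NE.
(D, Center): Player I gets 12, best alternative 9; Player II gets 5, best alternative 4. No profitable deviation — NE.
(The remaining 1 profile has a profitable deviation by the same check.)

Pure NE: (D, Center)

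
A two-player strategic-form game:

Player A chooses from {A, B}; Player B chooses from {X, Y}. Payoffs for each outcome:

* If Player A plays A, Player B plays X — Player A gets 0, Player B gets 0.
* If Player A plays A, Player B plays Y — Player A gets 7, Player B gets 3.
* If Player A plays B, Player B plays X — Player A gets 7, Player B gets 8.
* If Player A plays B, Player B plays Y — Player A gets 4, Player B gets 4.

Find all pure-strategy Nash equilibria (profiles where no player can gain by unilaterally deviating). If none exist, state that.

(A, X): Player A can switch to B (0 → 7). Not NE.
(A, Y): Player A gets 7, best alternative 4; Player B gets 3, best alternative 0. No profitable deviation — NE.
(B, X): Player A gets 7, best alternative 0; Player B gets 8, best alternative 4. No profitable deviation — NE.
(B, Y): Player A can switch to A (4 → 7). Not NE.

(A, Y) and (B, X)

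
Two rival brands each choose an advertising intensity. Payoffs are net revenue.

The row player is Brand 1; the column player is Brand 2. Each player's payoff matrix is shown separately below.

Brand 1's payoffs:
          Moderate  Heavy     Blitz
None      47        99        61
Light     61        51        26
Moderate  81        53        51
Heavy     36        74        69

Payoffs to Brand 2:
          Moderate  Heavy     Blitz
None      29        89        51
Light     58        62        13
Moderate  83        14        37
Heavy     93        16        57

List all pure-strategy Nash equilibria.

Pure-strategy Nash equilibria: (None, Heavy) and (Moderate, Moderate)

Brand 1 against Moderate: payoffs 47, 61, 81, 36 → best response Moderate.
Brand 1 against Heavy: payoffs 99, 51, 53, 74 → best response None.
Brand 1 against Blitz: payoffs 61, 26, 51, 69 → best response Heavy.
Brand 2 against None: payoffs 29, 89, 51 → best response Heavy.
Brand 2 against Light: payoffs 58, 62, 13 → best response Heavy.
Brand 2 against Moderate: payoffs 83, 14, 37 → best response Moderate.
Brand 2 against Heavy: payoffs 93, 16, 57 → best response Moderate.
Mutual best responses: (None, Heavy); (Moderate, Moderate).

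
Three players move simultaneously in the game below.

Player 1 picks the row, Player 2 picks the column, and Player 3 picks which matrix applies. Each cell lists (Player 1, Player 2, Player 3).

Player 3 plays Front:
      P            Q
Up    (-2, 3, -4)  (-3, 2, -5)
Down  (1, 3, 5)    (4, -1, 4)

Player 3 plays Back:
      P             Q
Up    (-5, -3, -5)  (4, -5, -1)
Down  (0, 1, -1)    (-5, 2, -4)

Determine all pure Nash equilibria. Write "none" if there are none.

(Up, P, Front): Player 1 can switch to Down (-2 → 1). Not NE.
(Up, P, Back): Player 1 can switch to Down (-5 → 0). Not NE.
(Up, Q, Front): Player 1 can switch to Down (-3 → 4). Not NE.
(Up, Q, Back): Player 2 can switch to P (-5 → -3). Not NE.
(Down, P, Front): Player 1 gets 1, best alternative -2; Player 2 gets 3, best alternative -1; Player 3 gets 5, best alternative -1. No profitable deviation — NE.
(Down, P, Back): Player 2 can switch to Q (1 → 2). Not NE.
(Down, Q, Front): Player 2 can switch to P (-1 → 3). Not NE.
(The remaining 1 profile has a profitable deviation by the same check.)

Pure NE: (Down, P, Front)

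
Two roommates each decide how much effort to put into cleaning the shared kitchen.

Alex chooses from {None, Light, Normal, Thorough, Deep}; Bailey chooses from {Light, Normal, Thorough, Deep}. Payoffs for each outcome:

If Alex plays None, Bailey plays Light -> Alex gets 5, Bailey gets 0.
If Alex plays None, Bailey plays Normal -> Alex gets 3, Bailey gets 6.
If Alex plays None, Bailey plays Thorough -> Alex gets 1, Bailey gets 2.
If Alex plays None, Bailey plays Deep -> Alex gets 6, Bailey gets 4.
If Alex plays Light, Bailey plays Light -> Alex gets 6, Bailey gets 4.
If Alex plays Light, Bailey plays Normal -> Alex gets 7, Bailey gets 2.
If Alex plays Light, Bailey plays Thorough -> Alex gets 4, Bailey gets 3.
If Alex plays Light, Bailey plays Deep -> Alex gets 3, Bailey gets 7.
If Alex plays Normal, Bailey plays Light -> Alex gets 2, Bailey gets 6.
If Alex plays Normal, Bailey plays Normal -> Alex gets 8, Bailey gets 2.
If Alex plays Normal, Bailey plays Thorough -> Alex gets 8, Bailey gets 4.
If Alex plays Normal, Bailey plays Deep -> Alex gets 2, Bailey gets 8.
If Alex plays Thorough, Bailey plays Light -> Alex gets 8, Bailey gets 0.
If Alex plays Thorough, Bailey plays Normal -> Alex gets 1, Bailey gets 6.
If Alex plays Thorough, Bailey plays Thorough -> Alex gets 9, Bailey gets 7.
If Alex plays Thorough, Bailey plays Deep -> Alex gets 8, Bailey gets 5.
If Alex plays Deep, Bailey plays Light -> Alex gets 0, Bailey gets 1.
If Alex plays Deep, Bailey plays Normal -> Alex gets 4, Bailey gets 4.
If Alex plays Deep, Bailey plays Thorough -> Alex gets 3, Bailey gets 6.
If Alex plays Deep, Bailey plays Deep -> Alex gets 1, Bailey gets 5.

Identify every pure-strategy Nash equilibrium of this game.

Alex against Light: payoffs 5, 6, 2, 8, 0 → best response Thorough.
Alex against Normal: payoffs 3, 7, 8, 1, 4 → best response Normal.
Alex against Thorough: payoffs 1, 4, 8, 9, 3 → best response Thorough.
Alex against Deep: payoffs 6, 3, 2, 8, 1 → best response Thorough.
Bailey against None: payoffs 0, 6, 2, 4 → best response Normal.
Bailey against Light: payoffs 4, 2, 3, 7 → best response Deep.
Bailey against Normal: payoffs 6, 2, 4, 8 → best response Deep.
Bailey against Thorough: payoffs 0, 6, 7, 5 → best response Thorough.
Bailey against Deep: payoffs 1, 4, 6, 5 → best response Thorough.
Mutual best responses: (Thorough, Thorough).

(Thorough, Thorough)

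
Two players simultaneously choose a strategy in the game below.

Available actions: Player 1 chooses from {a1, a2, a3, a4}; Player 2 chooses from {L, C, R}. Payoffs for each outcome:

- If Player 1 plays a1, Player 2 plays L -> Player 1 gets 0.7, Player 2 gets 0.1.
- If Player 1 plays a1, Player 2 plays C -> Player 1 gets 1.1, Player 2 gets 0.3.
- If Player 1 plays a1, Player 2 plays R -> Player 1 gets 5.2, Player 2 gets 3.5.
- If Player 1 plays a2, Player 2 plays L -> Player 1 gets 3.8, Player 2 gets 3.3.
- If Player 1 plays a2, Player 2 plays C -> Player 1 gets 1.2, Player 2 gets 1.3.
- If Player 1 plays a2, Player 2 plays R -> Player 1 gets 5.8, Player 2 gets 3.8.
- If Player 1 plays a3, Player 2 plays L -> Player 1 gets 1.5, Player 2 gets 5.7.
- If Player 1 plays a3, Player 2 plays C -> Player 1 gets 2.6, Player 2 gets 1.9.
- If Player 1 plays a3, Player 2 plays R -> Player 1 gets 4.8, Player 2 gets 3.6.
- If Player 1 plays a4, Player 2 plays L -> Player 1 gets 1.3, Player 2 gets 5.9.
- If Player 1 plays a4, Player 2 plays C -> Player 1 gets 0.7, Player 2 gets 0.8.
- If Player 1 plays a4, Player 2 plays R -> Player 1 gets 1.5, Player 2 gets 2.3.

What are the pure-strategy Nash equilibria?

(a2, R)

(a1, L): Player 1 can switch to a2 (0.7 → 3.8). Not NE.
(a1, C): Player 1 can switch to a2 (1.1 → 1.2). Not NE.
(a1, R): Player 1 can switch to a2 (5.2 → 5.8). Not NE.
(a2, L): Player 2 can switch to R (3.3 → 3.8). Not NE.
(a2, C): Player 1 can switch to a3 (1.2 → 2.6). Not NE.
(a2, R): Player 1 gets 5.8, best alternative 5.2; Player 2 gets 3.8, best alternative 3.3. No profitable deviation — NE.
(a3, L): Player 1 can switch to a2 (1.5 → 3.8). Not NE.
(a3, C): Player 2 can switch to L (1.9 → 5.7). Not NE.
(a3, R): Player 1 can switch to a1 (4.8 → 5.2). Not NE.
(a4, L): Player 1 can switch to a2 (1.3 → 3.8). Not NE.
(a4, C): Player 1 can switch to a1 (0.7 → 1.1). Not NE.
(The remaining 1 profile has a profitable deviation by the same check.)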